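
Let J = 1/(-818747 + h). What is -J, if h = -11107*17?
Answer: 1/1007566 ≈ 9.9249e-7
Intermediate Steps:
h = -188819
J = -1/1007566 (J = 1/(-818747 - 188819) = 1/(-1007566) = -1/1007566 ≈ -9.9249e-7)
-J = -1*(-1/1007566) = 1/1007566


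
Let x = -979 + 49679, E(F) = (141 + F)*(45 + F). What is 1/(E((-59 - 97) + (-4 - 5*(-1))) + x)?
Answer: 1/50240 ≈ 1.9904e-5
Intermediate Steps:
E(F) = (45 + F)*(141 + F)
x = 48700
1/(E((-59 - 97) + (-4 - 5*(-1))) + x) = 1/((6345 + ((-59 - 97) + (-4 - 5*(-1)))² + 186*((-59 - 97) + (-4 - 5*(-1)))) + 48700) = 1/((6345 + (-156 + (-4 + 5))² + 186*(-156 + (-4 + 5))) + 48700) = 1/((6345 + (-156 + 1)² + 186*(-156 + 1)) + 48700) = 1/((6345 + (-155)² + 186*(-155)) + 48700) = 1/((6345 + 24025 - 28830) + 48700) = 1/(1540 + 48700) = 1/50240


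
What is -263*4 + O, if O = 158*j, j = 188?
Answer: 28652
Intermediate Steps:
O = 29704 (O = 158*188 = 29704)
-263*4 + O = -263*4 + 29704 = -1052 + 29704 = 28652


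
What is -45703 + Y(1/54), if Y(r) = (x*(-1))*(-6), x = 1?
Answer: -45697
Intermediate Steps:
Y(r) = 6 (Y(r) = (1*(-1))*(-6) = -1*(-6) = 6)
-45703 + Y(1/54) = -45703 + 6 = -45697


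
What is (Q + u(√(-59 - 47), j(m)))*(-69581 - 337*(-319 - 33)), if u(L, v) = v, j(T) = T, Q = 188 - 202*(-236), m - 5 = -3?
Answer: 2347296066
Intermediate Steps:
m = 2 (m = 5 - 3 = 2)
Q = 47860 (Q = 188 + 47672 = 47860)
(Q + u(√(-59 - 47), j(m)))*(-69581 - 337*(-319 - 33)) = (47860 + 2)*(-69581 - 337*(-319 - 33)) = 47862*(-69581 - 337*(-352)) = 47862*(-69581 + 118624) = 47862*49043 = 2347296066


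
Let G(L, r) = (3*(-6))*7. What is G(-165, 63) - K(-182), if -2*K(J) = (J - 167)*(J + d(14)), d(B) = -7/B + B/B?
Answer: 126183/4 ≈ 31546.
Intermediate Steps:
d(B) = 1 - 7/B (d(B) = -7/B + 1 = 1 - 7/B)
K(J) = -(1/2 + J)*(-167 + J)/2 (K(J) = -(J - 167)*(J + (-7 + 14)/14)/2 = -(-167 + J)*(J + (1/14)*7)/2 = -(-167 + J)*(J + 1/2)/2 = -(-167 + J)*(1/2 + J)/2 = -(1/2 + J)*(-167 + J)/2)
G(L, r) = -126 (G(L, r) = -18*7 = -126)
G(-165, 63) - K(-182) = -126 - (167/4 - 1/2*(-182)**2 + (333/4)*(-182)) = -126 - (167/4 - 1/2*33124 - 30303/2) = -126 - (167/4 - 16562 - 30303/2) = -126 - 1*(-126687/4) = -126 + 126687/4 = 126183/4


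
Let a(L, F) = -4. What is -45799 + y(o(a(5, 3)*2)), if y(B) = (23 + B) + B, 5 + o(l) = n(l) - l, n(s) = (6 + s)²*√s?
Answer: -45770 + 16*I*√2 ≈ -45770.0 + 22.627*I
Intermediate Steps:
n(s) = √s*(6 + s)²
o(l) = -5 - l + √l*(6 + l)² (o(l) = -5 + (√l*(6 + l)² - l) = -5 + (-l + √l*(6 + l)²) = -5 - l + √l*(6 + l)²)
y(B) = 23 + 2*B
-45799 + y(o(a(5, 3)*2)) = -45799 + (23 + 2*(-5 - (-4)*2 + √(-4*2)*(6 - 4*2)²)) = -45799 + (23 + 2*(-5 - 1*(-8) + √(-8)*(6 - 8)²)) = -45799 + (23 + 2*(-5 + 8 + (2*I*√2)*(-2)²)) = -45799 + (23 + 2*(-5 + 8 + (2*I*√2)*4)) = -45799 + (23 + 2*(-5 + 8 + 8*I*√2)) = -45799 + (23 + 2*(3 + 8*I*√2)) = -45799 + (23 + (6 + 16*I*√2)) = -45799 + (29 + 16*I*√2) = -45770 + 16*I*√2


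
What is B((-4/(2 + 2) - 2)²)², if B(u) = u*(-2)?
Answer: 324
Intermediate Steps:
B(u) = -2*u
B((-4/(2 + 2) - 2)²)² = (-2*(-4/(2 + 2) - 2)²)² = (-2*(-4/4 - 2)²)² = (-2*(-4*¼ - 2)²)² = (-2*(-1 - 2)²)² = (-2*(-3)²)² = (-2*9)² = (-18)² = 324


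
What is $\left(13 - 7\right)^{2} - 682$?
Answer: $-646$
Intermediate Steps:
$\left(13 - 7\right)^{2} - 682 = 6^{2} - 682 = 36 - 682 = -646$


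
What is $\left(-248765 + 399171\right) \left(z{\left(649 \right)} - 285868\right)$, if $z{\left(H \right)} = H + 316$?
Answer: $-42851120618$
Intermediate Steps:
$z{\left(H \right)} = 316 + H$
$\left(-248765 + 399171\right) \left(z{\left(649 \right)} - 285868\right) = \left(-248765 + 399171\right) \left(\left(316 + 649\right) - 285868\right) = 150406 \left(965 - 285868\right) = 150406 \left(-284903\right) = -42851120618$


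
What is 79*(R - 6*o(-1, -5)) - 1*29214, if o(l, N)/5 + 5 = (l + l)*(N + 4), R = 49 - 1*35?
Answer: -20998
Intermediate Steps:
R = 14 (R = 49 - 35 = 14)
o(l, N) = -25 + 10*l*(4 + N) (o(l, N) = -25 + 5*((l + l)*(N + 4)) = -25 + 5*((2*l)*(4 + N)) = -25 + 5*(2*l*(4 + N)) = -25 + 10*l*(4 + N))
79*(R - 6*o(-1, -5)) - 1*29214 = 79*(14 - 6*(-25 + 40*(-1) + 10*(-5)*(-1))) - 1*29214 = 79*(14 - 6*(-25 - 40 + 50)) - 29214 = 79*(14 - 6*(-15)) - 29214 = 79*(14 + 90) - 29214 = 79*104 - 29214 = 8216 - 29214 = -20998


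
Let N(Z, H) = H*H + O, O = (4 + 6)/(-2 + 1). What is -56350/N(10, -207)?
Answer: -56350/42839 ≈ -1.3154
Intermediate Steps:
O = -10 (O = 10/(-1) = 10*(-1) = -10)
N(Z, H) = -10 + H² (N(Z, H) = H*H - 10 = H² - 10 = -10 + H²)
-56350/N(10, -207) = -56350/(-10 + (-207)²) = -56350/(-10 + 42849) = -56350/42839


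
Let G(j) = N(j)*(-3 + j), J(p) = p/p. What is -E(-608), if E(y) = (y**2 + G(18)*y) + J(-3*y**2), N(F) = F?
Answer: -205505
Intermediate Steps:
J(p) = 1
G(j) = j*(-3 + j)
E(y) = 1 + y**2 + 270*y (E(y) = (y**2 + (18*(-3 + 18))*y) + 1 = (y**2 + (18*15)*y) + 1 = (y**2 + 270*y) + 1 = 1 + y**2 + 270*y)
-E(-608) = -(1 + (-608)**2 + 270*(-608)) = -(1 + 369664 - 164160) = -1*205505 = -205505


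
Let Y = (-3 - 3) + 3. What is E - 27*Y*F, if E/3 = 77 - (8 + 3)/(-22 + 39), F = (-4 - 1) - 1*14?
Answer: -22269/17 ≈ -1309.9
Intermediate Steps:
F = -19 (F = -5 - 14 = -19)
Y = -3 (Y = -6 + 3 = -3)
E = 3894/17 (E = 3*(77 - (8 + 3)/(-22 + 39)) = 3*(77 - 11/17) = 3*(1298/17) = 3894/17 ≈ 229.06)
E - 27*Y*F = 3894/17 - (-81)*(-19) = 3894/17 - 27*57 = 3894/17 - 1539 = -22269/17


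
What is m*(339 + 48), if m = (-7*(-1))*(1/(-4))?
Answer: -2709/4 ≈ -677.25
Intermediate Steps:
m = -7/4 (m = 7*(1*(-¼)) = 7*(-¼) = -7/4 ≈ -1.7500)
m*(339 + 48) = -7*(339 + 48)/4 = -7/4*387 = -2709/4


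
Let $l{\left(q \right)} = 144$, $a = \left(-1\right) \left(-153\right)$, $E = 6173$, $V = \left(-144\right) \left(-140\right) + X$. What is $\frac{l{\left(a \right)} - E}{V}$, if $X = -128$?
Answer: $- \frac{6029}{20032} \approx -0.30097$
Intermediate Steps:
$V = 20032$ ($V = \left(-144\right) \left(-140\right) - 128 = 20160 - 128 = 20032$)
$a = 153$
$\frac{l{\left(a \right)} - E}{V} = \frac{144 - 6173}{20032} = \left(144 - 6173\right) \frac{1}{20032} = \left(-6029\right) \frac{1}{20032} = - \frac{6029}{20032}$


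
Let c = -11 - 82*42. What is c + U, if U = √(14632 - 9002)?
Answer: -3455 + √5630 ≈ -3380.0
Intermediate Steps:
U = √5630 ≈ 75.033
c = -3455 (c = -11 - 3444 = -3455)
c + U = -3455 + √5630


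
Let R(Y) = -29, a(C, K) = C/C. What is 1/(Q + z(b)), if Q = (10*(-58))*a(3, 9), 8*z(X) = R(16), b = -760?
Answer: -8/4669 ≈ -0.0017134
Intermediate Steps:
a(C, K) = 1
z(X) = -29/8 (z(X) = (⅛)*(-29) = -29/8)
Q = -580 (Q = (10*(-58))*1 = -580*1 = -580)
1/(Q + z(b)) = 1/(-580 - 29/8) = 1/(-4669/8) = -8/4669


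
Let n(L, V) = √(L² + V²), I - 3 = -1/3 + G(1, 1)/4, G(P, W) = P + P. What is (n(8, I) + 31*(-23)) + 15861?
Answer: 15148 + √2665/6 ≈ 15157.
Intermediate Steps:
G(P, W) = 2*P
I = 19/6 (I = 3 + (-1/3 + (2*1)/4) = 3 + (-1*⅓ + 2*(¼)) = 3 + (-⅓ + ½) = 3 + ⅙ = 19/6 ≈ 3.1667)
(n(8, I) + 31*(-23)) + 15861 = (√(8² + (19/6)²) + 31*(-23)) + 15861 = (√(64 + 361/36) - 713) + 15861 = (√(2665/36) - 713) + 15861 = (√2665/6 - 713) + 15861 = (-713 + √2665/6) + 15861 = 15148 + √2665/6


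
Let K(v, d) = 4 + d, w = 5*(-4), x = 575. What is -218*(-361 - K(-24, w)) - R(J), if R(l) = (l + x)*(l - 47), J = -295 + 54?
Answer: 171402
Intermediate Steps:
w = -20
J = -241
R(l) = (-47 + l)*(575 + l) (R(l) = (l + 575)*(l - 47) = (575 + l)*(-47 + l) = (-47 + l)*(575 + l))
-218*(-361 - K(-24, w)) - R(J) = -218*(-361 - (4 - 20)) - (-27025 + (-241)**2 + 528*(-241)) = -218*(-361 - 1*(-16)) - (-27025 + 58081 - 127248) = -218*(-361 + 16) - 1*(-96192) = -218*(-345) + 96192 = 75210 + 96192 = 171402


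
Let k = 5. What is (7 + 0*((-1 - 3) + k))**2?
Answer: 49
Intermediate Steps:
(7 + 0*((-1 - 3) + k))**2 = (7 + 0*((-1 - 3) + 5))**2 = (7 + 0*(-4 + 5))**2 = (7 + 0*1)**2 = (7 + 0)**2 = 7**2 = 49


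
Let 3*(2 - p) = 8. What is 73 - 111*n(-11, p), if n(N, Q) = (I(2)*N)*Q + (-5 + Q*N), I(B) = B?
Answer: -1814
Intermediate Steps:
p = -⅔ (p = 2 - ⅓*8 = 2 - 8/3 = -⅔ ≈ -0.66667)
n(N, Q) = -5 + 3*N*Q (n(N, Q) = (2*N)*Q + (-5 + Q*N) = 2*N*Q + (-5 + N*Q) = -5 + 3*N*Q)
73 - 111*n(-11, p) = 73 - 111*(-5 + 3*(-11)*(-⅔)) = 73 - 111*(-5 + 22) = 73 - 111*17 = 73 - 1887 = -1814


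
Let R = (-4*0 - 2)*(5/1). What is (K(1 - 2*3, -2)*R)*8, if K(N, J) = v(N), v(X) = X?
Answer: 400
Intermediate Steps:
K(N, J) = N
R = -10 (R = (0 - 2)*(5*1) = -2*5 = -10)
(K(1 - 2*3, -2)*R)*8 = ((1 - 2*3)*(-10))*8 = ((1 - 6)*(-10))*8 = -5*(-10)*8 = 50*8 = 400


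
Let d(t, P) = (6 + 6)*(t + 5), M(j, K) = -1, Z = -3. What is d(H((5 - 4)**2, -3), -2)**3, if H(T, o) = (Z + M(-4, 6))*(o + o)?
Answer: 42144192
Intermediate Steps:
H(T, o) = -8*o (H(T, o) = (-3 - 1)*(o + o) = -8*o)
d(t, P) = 60 + 12*t (d(t, P) = 12*(5 + t) = 60 + 12*t)
d(H((5 - 4)**2, -3), -2)**3 = (60 + 12*(-8*(-3)))**3 = (60 + 12*24)**3 = (60 + 288)**3 = 348**3 = 42144192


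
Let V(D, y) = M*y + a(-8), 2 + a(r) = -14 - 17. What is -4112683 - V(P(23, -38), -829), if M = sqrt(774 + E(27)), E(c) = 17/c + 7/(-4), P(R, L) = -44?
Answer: -4112650 + 829*sqrt(250413)/18 ≈ -4.0896e+6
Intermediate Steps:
a(r) = -33 (a(r) = -2 + (-14 - 17) = -2 - 31 = -33)
E(c) = -7/4 + 17/c (E(c) = 17/c + 7*(-1/4) = 17/c - 7/4 = -7/4 + 17/c)
M = sqrt(250413)/18 (M = sqrt(774 + (-7/4 + 17/27)) = sqrt(774 - 121/108) = sqrt(83471/108) = sqrt(250413)/18 ≈ 27.801)
V(D, y) = -33 + y*sqrt(250413)/18 (V(D, y) = (sqrt(250413)/18)*y - 33 = y*sqrt(250413)/18 - 33 = -33 + y*sqrt(250413)/18)
-4112683 - V(P(23, -38), -829) = -4112683 - (-33 + (1/18)*(-829)*sqrt(250413)) = -4112683 - (-33 - 829*sqrt(250413)/18) = -4112683 + (33 + 829*sqrt(250413)/18) = -4112650 + 829*sqrt(250413)/18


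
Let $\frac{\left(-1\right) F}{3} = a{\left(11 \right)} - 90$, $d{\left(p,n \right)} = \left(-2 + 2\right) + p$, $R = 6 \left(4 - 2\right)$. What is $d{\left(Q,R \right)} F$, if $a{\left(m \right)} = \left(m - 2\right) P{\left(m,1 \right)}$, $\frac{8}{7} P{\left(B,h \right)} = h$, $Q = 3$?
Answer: $\frac{5913}{8} \approx 739.13$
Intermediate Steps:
$P{\left(B,h \right)} = \frac{7 h}{8}$
$R = 12$ ($R = 6 \cdot 2 = 12$)
$a{\left(m \right)} = - \frac{7}{4} + \frac{7 m}{8}$ ($a{\left(m \right)} = \left(m - 2\right) \frac{7}{8} \cdot 1 = \left(-2 + m\right) \frac{7}{8} = - \frac{7}{4} + \frac{7 m}{8}$)
$d{\left(p,n \right)} = p$ ($d{\left(p,n \right)} = 0 + p = p$)
$F = \frac{1971}{8}$ ($F = - 3 \left(\left(- \frac{7}{4} + \frac{7}{8} \cdot 11\right) - 90\right) = - 3 \left(\left(- \frac{7}{4} + \frac{77}{8}\right) - 90\right) = - 3 \left(\frac{63}{8} - 90\right) = \left(-3\right) \left(- \frac{657}{8}\right) = \frac{1971}{8} \approx 246.38$)
$d{\left(Q,R \right)} F = 3 \cdot \frac{1971}{8} = \frac{5913}{8}$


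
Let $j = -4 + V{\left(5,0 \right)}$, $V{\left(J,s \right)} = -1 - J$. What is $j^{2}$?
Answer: $100$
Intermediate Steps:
$j = -10$ ($j = -4 - 6 = -10$)
$j^{2} = \left(-10\right)^{2} = 100$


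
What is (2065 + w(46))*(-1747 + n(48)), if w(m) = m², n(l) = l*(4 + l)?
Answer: 3131569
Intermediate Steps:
(2065 + w(46))*(-1747 + n(48)) = (2065 + 46²)*(-1747 + 48*(4 + 48)) = (2065 + 2116)*(-1747 + 48*52) = 4181*(-1747 + 2496) = 4181*749 = 3131569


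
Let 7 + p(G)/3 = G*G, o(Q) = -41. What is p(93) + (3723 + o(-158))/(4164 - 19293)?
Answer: 392230772/15129 ≈ 25926.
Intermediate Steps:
p(G) = -21 + 3*G**2 (p(G) = -21 + 3*(G*G) = -21 + 3*G**2)
p(93) + (3723 + o(-158))/(4164 - 19293) = (-21 + 3*93**2) + (3723 - 41)/(4164 - 19293) = (-21 + 3*8649) + 3682/(-15129) = (-21 + 25947) + 3682*(-1/15129) = 25926 - 3682/15129 = 392230772/15129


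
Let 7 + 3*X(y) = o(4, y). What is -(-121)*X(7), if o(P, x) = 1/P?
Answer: -1089/4 ≈ -272.25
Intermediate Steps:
X(y) = -9/4 (X(y) = -7/3 + (⅓)/4 = -7/3 + (⅓)*(¼) = -7/3 + 1/12 = -9/4)
-(-121)*X(7) = -(-121)*(-9)/4 = -121*9/4 = -1089/4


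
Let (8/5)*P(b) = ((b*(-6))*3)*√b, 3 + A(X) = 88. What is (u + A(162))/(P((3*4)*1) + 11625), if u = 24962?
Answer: 1294095/599653 + 150282*√3/2998265 ≈ 2.2449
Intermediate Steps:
A(X) = 85 (A(X) = -3 + 88 = 85)
P(b) = -45*b^(3/2)/4 (P(b) = 5*(((b*(-6))*3)*√b)/8 = 5*((-6*b*3)*√b)/8 = 5*((-18*b)*√b)/8 = 5*(-18*b^(3/2))/8 = -45*b^(3/2)/4)
(u + A(162))/(P((3*4)*1) + 11625) = (24962 + 85)/(-45*24*√3/4 + 11625) = 25047/(-45*24*√3/4 + 11625) = 25047/(-270*√3 + 11625) = 25047/(11625 - 270*√3)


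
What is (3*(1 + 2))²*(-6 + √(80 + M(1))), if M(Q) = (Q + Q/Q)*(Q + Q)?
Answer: -486 + 162*√21 ≈ 256.38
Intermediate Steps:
M(Q) = 2*Q*(1 + Q) (M(Q) = (Q + 1)*(2*Q) = (1 + Q)*(2*Q) = 2*Q*(1 + Q))
(3*(1 + 2))²*(-6 + √(80 + M(1))) = (3*(1 + 2))²*(-6 + √(80 + 2*1*(1 + 1))) = (3*3)²*(-6 + √(80 + 2*1*2)) = 9²*(-6 + √(80 + 4)) = 81*(-6 + √84) = 81*(-6 + 2*√21) = -486 + 162*√21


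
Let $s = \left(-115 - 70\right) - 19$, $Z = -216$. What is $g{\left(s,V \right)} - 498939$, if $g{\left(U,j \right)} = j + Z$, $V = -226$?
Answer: $-499381$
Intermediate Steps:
$s = -204$ ($s = -185 - 19 = -204$)
$g{\left(U,j \right)} = -216 + j$ ($g{\left(U,j \right)} = j - 216 = -216 + j$)
$g{\left(s,V \right)} - 498939 = \left(-216 - 226\right) - 498939 = -442 - 498939 = -499381$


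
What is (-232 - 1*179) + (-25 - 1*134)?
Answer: -570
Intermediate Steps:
(-232 - 1*179) + (-25 - 1*134) = (-232 - 179) + (-25 - 134) = -411 - 159 = -570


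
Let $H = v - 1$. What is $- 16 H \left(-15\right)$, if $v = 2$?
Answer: $240$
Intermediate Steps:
$H = 1$ ($H = 2 - 1 = 1$)
$- 16 H \left(-15\right) = \left(-16\right) 1 \left(-15\right) = \left(-16\right) \left(-15\right) = 240$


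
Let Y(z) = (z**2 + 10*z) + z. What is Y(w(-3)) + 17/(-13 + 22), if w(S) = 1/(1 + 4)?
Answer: 929/225 ≈ 4.1289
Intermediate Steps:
w(S) = 1/5
Y(z) = z**2 + 11*z
Y(w(-3)) + 17/(-13 + 22) = (11 + 1/5)/5 + 17/(-13 + 22) = (1/5)*(56/5) + 17/9 = 56/25 + (1/9)*17 = 56/25 + 17/9 = 929/225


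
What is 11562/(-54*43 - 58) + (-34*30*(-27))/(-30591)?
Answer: -7763673/1348270 ≈ -5.7582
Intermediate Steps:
11562/(-54*43 - 58) + (-34*30*(-27))/(-30591) = 11562/(-2322 - 58) - 1020*(-27)*(-1/30591) = 11562/(-2380) + 27540*(-1/30591) = 11562*(-1/2380) - 1020/1133 = -5781/1190 - 1020/1133 = -7763673/1348270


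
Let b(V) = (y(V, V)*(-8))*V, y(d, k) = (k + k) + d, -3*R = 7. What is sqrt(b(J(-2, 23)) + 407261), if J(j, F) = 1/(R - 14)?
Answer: sqrt(977833445)/49 ≈ 638.17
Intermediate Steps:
R = -7/3 (R = -1/3*7 = -7/3 ≈ -2.3333)
y(d, k) = d + 2*k (y(d, k) = 2*k + d = d + 2*k)
J(j, F) = -3/49 (J(j, F) = 1/(-7/3 - 14) = 1/(-49/3) = -3/49)
b(V) = -24*V**2 (b(V) = ((V + 2*V)*(-8))*V = ((3*V)*(-8))*V = (-24*V)*V = -24*V**2)
sqrt(b(J(-2, 23)) + 407261) = sqrt(-24*(-3/49)**2 + 407261) = sqrt(-24*9/2401 + 407261) = sqrt(-216/2401 + 407261) = sqrt(977833445/2401) = sqrt(977833445)/49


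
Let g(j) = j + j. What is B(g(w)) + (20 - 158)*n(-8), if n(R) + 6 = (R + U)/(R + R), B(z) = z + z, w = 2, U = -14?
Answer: 2585/4 ≈ 646.25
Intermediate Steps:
g(j) = 2*j
B(z) = 2*z
n(R) = -6 + (-14 + R)/(2*R) (n(R) = -6 + (R - 14)/(R + R) = -6 + (-14 + R)/((2*R)) = -6 + (-14 + R)*(1/(2*R)) = -6 + (-14 + R)/(2*R))
B(g(w)) + (20 - 158)*n(-8) = 2*(2*2) + (20 - 158)*(-11/2 - 7/(-8)) = 2*4 - 138*(-11/2 - 7*(-1/8)) = 8 - 138*(-11/2 + 7/8) = 8 - 138*(-37/8) = 8 + 2553/4 = 2585/4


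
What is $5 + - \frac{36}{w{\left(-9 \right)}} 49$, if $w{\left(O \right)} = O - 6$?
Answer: $\frac{613}{5} \approx 122.6$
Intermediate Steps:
$w{\left(O \right)} = -6 + O$
$5 + - \frac{36}{w{\left(-9 \right)}} 49 = 5 + - \frac{36}{-6 - 9} \cdot 49 = 5 + - \frac{36}{-15} \cdot 49 = 5 + \left(-36\right) \left(- \frac{1}{15}\right) 49 = 5 + \frac{12}{5} \cdot 49 = 5 + \frac{588}{5} = \frac{613}{5}$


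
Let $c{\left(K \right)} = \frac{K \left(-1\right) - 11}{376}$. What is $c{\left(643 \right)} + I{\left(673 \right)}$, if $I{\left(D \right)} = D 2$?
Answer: $\frac{252721}{188} \approx 1344.3$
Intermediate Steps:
$I{\left(D \right)} = 2 D$
$c{\left(K \right)} = - \frac{11}{376} - \frac{K}{376}$ ($c{\left(K \right)} = \left(- K - 11\right) \frac{1}{376} = \left(-11 - K\right) \frac{1}{376} = - \frac{11}{376} - \frac{K}{376}$)
$c{\left(643 \right)} + I{\left(673 \right)} = \left(- \frac{11}{376} - \frac{643}{376}\right) + 2 \cdot 673 = \left(- \frac{11}{376} - \frac{643}{376}\right) + 1346 = - \frac{327}{188} + 1346 = \frac{252721}{188}$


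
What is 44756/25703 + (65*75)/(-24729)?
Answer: 327156333/211869829 ≈ 1.5441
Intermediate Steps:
44756/25703 + (65*75)/(-24729) = 44756*(1/25703) + 4875*(-1/24729) = 44756/25703 - 1625/8243 = 327156333/211869829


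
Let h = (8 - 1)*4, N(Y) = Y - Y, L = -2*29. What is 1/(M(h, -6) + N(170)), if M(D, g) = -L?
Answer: 1/58 ≈ 0.017241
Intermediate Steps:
L = -58
N(Y) = 0
h = 28 (h = 7*4 = 28)
M(D, g) = 58 (M(D, g) = -1*(-58) = 58)
1/(M(h, -6) + N(170)) = 1/(58 + 0) = 1/58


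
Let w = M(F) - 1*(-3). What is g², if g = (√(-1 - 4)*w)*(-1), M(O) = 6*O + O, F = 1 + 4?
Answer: -7220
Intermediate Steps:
F = 5
M(O) = 7*O
w = 38 (w = 7*5 - 1*(-3) = 35 + 3 = 38)
g = -38*I*√5 (g = (√(-1 - 4)*38)*(-1) = (√(-5)*38)*(-1) = ((I*√5)*38)*(-1) = (38*I*√5)*(-1) = -38*I*√5 ≈ -84.971*I)
g² = (-38*I*√5)² = -7220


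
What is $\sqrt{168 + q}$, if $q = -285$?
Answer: $3 i \sqrt{13} \approx 10.817 i$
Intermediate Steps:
$\sqrt{168 + q} = \sqrt{168 - 285} = \sqrt{-117} = 3 i \sqrt{13}$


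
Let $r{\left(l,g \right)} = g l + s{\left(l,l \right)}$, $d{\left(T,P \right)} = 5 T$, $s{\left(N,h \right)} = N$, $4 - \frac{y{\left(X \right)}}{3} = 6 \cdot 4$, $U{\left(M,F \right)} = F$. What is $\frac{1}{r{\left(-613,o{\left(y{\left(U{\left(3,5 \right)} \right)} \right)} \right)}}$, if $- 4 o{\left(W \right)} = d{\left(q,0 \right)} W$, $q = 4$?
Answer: $- \frac{1}{184513} \approx -5.4197 \cdot 10^{-6}$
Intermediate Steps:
$y{\left(X \right)} = -60$ ($y{\left(X \right)} = 12 - 3 \cdot 6 \cdot 4 = 12 - 72 = -60$)
$o{\left(W \right)} = - 5 W$ ($o{\left(W \right)} = - \frac{5 \cdot 4 W}{4} = - \frac{20 W}{4} = - 5 W$)
$r{\left(l,g \right)} = l + g l$ ($r{\left(l,g \right)} = g l + l = l + g l$)
$\frac{1}{r{\left(-613,o{\left(y{\left(U{\left(3,5 \right)} \right)} \right)} \right)}} = \frac{1}{\left(-613\right) \left(1 - -300\right)} = \frac{1}{\left(-613\right) \left(1 + 300\right)} = \frac{1}{\left(-613\right) 301} = \frac{1}{-184513} = - \frac{1}{184513}$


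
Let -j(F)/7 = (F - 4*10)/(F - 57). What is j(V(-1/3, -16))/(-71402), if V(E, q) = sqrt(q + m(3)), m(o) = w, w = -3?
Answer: 847/12281144 - 119*I*sqrt(19)/233341736 ≈ 6.8967e-5 - 2.223e-6*I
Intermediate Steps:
m(o) = -3
V(E, q) = sqrt(-3 + q) (V(E, q) = sqrt(q - 3) = sqrt(-3 + q))
j(F) = -7*(-40 + F)/(-57 + F) (j(F) = -7*(F - 4*10)/(F - 57) = -7*(F - 40)/(-57 + F) = -7*(-40 + F)/(-57 + F))
j(V(-1/3, -16))/(-71402) = (7*(40 - sqrt(-3 - 16))/(-57 + sqrt(-3 - 16)))/(-71402) = (7*(40 - sqrt(-19))/(-57 + sqrt(-19)))*(-1/71402) = (7*(40 - I*sqrt(19))/(-57 + I*sqrt(19)))*(-1/71402) = -7*(40 - I*sqrt(19))/(71402*(-57 + I*sqrt(19)))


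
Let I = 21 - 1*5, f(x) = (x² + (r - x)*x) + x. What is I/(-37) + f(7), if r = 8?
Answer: 2315/37 ≈ 62.568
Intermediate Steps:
f(x) = x + x² + x*(8 - x) (f(x) = (x² + (8 - x)*x) + x = (x² + x*(8 - x)) + x = x + x² + x*(8 - x))
I = 16 (I = 21 - 5 = 16)
I/(-37) + f(7) = 16/(-37) + 9*7 = 16*(-1/37) + 63 = -16/37 + 63 = 2315/37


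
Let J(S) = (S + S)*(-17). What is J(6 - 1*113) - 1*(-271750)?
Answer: 275388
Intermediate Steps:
J(S) = -34*S (J(S) = (2*S)*(-17) = -34*S)
J(6 - 1*113) - 1*(-271750) = -34*(6 - 1*113) - 1*(-271750) = -34*(6 - 113) + 271750 = -34*(-107) + 271750 = 3638 + 271750 = 275388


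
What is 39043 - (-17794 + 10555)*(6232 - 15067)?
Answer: -63917522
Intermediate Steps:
39043 - (-17794 + 10555)*(6232 - 15067) = 39043 - (-7239)*(-8835) = 39043 - 1*63956565 = 39043 - 63956565 = -63917522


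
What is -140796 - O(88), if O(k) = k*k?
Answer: -148540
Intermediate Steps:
O(k) = k²
-140796 - O(88) = -140796 - 1*88² = -140796 - 1*7744 = -140796 - 7744 = -148540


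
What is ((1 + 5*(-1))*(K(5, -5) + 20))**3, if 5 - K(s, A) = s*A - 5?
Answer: -10648000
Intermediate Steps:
K(s, A) = 10 - A*s (K(s, A) = 5 - (s*A - 5) = 5 - (A*s - 5) = 5 - (-5 + A*s) = 5 + (5 - A*s) = 10 - A*s)
((1 + 5*(-1))*(K(5, -5) + 20))**3 = ((1 + 5*(-1))*((10 - 1*(-5)*5) + 20))**3 = ((1 - 5)*((10 + 25) + 20))**3 = (-4*(35 + 20))**3 = (-4*55)**3 = (-220)**3 = -10648000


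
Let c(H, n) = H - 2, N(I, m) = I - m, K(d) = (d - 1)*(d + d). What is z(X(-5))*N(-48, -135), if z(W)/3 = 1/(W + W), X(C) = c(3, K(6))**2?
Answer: 261/2 ≈ 130.50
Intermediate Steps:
K(d) = 2*d*(-1 + d) (K(d) = (-1 + d)*(2*d) = 2*d*(-1 + d))
c(H, n) = -2 + H
X(C) = 1 (X(C) = (-2 + 3)**2 = 1**2 = 1)
z(W) = 3/(2*W) (z(W) = 3/(W + W) = 3/((2*W)) = 3*(1/(2*W)) = 3/(2*W))
z(X(-5))*N(-48, -135) = ((3/2)/1)*(-48 - 1*(-135)) = ((3/2)*1)*(-48 + 135) = (3/2)*87 = 261/2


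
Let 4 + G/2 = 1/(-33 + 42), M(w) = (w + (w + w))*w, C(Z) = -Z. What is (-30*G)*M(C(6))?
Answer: 25200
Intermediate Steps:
M(w) = 3*w² (M(w) = (w + 2*w)*w = (3*w)*w = 3*w²)
G = -70/9 (G = -8 + 2/(-33 + 42) = -8 + 2/9 = -70/9 ≈ -7.7778)
(-30*G)*M(C(6)) = (-30*(-70/9))*(3*(-1*6)²) = 700*(3*(-6)²)/3 = 700*(3*36)/3 = (700/3)*108 = 25200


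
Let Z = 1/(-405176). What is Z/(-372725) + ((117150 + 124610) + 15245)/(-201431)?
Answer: -38812695818121569/30419953430402600 ≈ -1.2759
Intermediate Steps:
Z = -1/405176 ≈ -2.4681e-6
Z/(-372725) + ((117150 + 124610) + 15245)/(-201431) = -1/405176/(-372725) + ((117150 + 124610) + 15245)/(-201431) = -1/405176*(-1/372725) + (241760 + 15245)*(-1/201431) = 1/151019224600 + 257005*(-1/201431) = 1/151019224600 - 257005/201431 = -38812695818121569/30419953430402600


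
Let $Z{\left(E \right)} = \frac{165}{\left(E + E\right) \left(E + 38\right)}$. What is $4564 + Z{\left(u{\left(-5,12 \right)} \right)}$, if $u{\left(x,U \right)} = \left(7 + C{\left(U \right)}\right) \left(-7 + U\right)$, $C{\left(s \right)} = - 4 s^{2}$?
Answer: $\frac{14579086457}{3194366} \approx 4564.0$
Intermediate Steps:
$u{\left(x,U \right)} = \left(-7 + U\right) \left(7 - 4 U^{2}\right)$ ($u{\left(x,U \right)} = \left(7 - 4 U^{2}\right) \left(-7 + U\right) = \left(-7 + U\right) \left(7 - 4 U^{2}\right)$)
$Z{\left(E \right)} = \frac{165}{2 E \left(38 + E\right)}$
$4564 + Z{\left(u{\left(-5,12 \right)} \right)} = 4564 + \frac{165}{2 \left(-49 - 4 \cdot 12^{3} + 7 \cdot 12 + 28 \cdot 12^{2}\right) \left(38 + \left(-49 - 4 \cdot 12^{3} + 7 \cdot 12 + 28 \cdot 12^{2}\right)\right)} = 4564 + \frac{165}{2 \left(-49 - 6912 + 84 + 28 \cdot 144\right) \left(38 + \left(-49 - 6912 + 84 + 28 \cdot 144\right)\right)} = 4564 + \frac{165}{2 \left(-49 - 6912 + 84 + 4032\right) \left(38 + \left(-49 - 6912 + 84 + 4032\right)\right)} = 4564 + \frac{165}{2 \left(-2845\right) \left(38 - 2845\right)} = 4564 + \frac{165}{2} \left(- \frac{1}{2845}\right) \frac{1}{-2807} = 4564 + \frac{165}{2} \left(- \frac{1}{2845}\right) \left(- \frac{1}{2807}\right) = 4564 + \frac{33}{3194366} = \frac{14579086457}{3194366}$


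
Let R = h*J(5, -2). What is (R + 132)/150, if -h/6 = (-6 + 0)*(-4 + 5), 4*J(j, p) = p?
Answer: 19/25 ≈ 0.76000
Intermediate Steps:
J(j, p) = p/4
h = 36 (h = -6*(-6 + 0)*(-4 + 5) = -(-36) = -6*(-6) = 36)
R = -18 (R = 36*((¼)*(-2)) = 36*(-½) = -18)
(R + 132)/150 = (-18 + 132)/150 = (1/150)*114 = 19/25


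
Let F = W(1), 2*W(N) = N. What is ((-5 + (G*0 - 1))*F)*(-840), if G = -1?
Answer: 2520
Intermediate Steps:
W(N) = N/2
F = ½ (F = (½)*1 = ½ ≈ 0.50000)
((-5 + (G*0 - 1))*F)*(-840) = ((-5 + (-1*0 - 1))*(½))*(-840) = ((-5 + (0 - 1))*(½))*(-840) = ((-5 - 1)*(½))*(-840) = -6*½*(-840) = -3*(-840) = 2520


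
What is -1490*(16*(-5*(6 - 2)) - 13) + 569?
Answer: 496739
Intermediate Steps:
-1490*(16*(-5*(6 - 2)) - 13) + 569 = -1490*(16*(-5*4) - 13) + 569 = -1490*(16*(-20) - 13) + 569 = -1490*(-320 - 13) + 569 = -1490*(-333) + 569 = 496170 + 569 = 496739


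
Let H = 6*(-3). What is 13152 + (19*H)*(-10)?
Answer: 16572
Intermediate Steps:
H = -18
13152 + (19*H)*(-10) = 13152 + (19*(-18))*(-10) = 13152 - 342*(-10) = 13152 + 3420 = 16572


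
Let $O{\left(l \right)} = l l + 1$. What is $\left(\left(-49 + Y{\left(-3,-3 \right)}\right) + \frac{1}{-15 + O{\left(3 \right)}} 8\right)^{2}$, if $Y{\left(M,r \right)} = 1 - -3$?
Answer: $\frac{54289}{25} \approx 2171.6$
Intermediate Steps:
$Y{\left(M,r \right)} = 4$ ($Y{\left(M,r \right)} = 1 + 3 = 4$)
$O{\left(l \right)} = 1 + l^{2}$ ($O{\left(l \right)} = l^{2} + 1 = 1 + l^{2}$)
$\left(\left(-49 + Y{\left(-3,-3 \right)}\right) + \frac{1}{-15 + O{\left(3 \right)}} 8\right)^{2} = \left(\left(-49 + 4\right) + \frac{1}{-15 + \left(1 + 3^{2}\right)} 8\right)^{2} = \left(-45 + \frac{1}{-15 + \left(1 + 9\right)} 8\right)^{2} = \left(-45 + \frac{1}{-15 + 10} \cdot 8\right)^{2} = \left(-45 + \frac{1}{-5} \cdot 8\right)^{2} = \left(-45 - \frac{8}{5}\right)^{2} = \left(- \frac{233}{5}\right)^{2} = \frac{54289}{25}$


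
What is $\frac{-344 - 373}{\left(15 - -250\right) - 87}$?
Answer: $- \frac{717}{178} \approx -4.0281$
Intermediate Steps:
$\frac{-344 - 373}{\left(15 - -250\right) - 87} = - \frac{717}{\left(15 + 250\right) - 87} = - \frac{717}{265 - 87} = - \frac{717}{178}$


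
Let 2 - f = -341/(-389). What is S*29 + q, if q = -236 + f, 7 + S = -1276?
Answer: -14564890/389 ≈ -37442.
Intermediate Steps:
f = 437/389 (f = 2 - (-341)/(-389) = 2 - (-341)*(-1)/389 = 2 - 1*341/389 = 2 - 341/389 = 437/389 ≈ 1.1234)
S = -1283 (S = -7 - 1276 = -1283)
q = -91367/389 (q = -236 + 437/389 = -91367/389 ≈ -234.88)
S*29 + q = -1283*29 - 91367/389 = -37207 - 91367/389 = -14564890/389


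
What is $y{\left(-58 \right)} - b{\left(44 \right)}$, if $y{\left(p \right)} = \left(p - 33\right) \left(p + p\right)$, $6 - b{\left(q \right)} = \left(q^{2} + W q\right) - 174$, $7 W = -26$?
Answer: $\frac{85040}{7} \approx 12149.0$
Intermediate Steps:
$W = - \frac{26}{7}$ ($W = \frac{1}{7} \left(-26\right) = - \frac{26}{7} \approx -3.7143$)
$b{\left(q \right)} = 180 - q^{2} + \frac{26 q}{7}$ ($b{\left(q \right)} = 6 - \left(\left(q^{2} - \frac{26 q}{7}\right) - 174\right) = 6 - \left(-174 + q^{2} - \frac{26 q}{7}\right) = 6 + \left(174 - q^{2} + \frac{26 q}{7}\right) = 180 - q^{2} + \frac{26 q}{7}$)
$y{\left(p \right)} = 2 p \left(-33 + p\right)$ ($y{\left(p \right)} = \left(-33 + p\right) 2 p = 2 p \left(-33 + p\right)$)
$y{\left(-58 \right)} - b{\left(44 \right)} = 2 \left(-58\right) \left(-33 - 58\right) - \left(180 - 44^{2} + \frac{26}{7} \cdot 44\right) = 2 \left(-58\right) \left(-91\right) - \left(180 - 1936 + \frac{1144}{7}\right) = 10556 - \left(180 - 1936 + \frac{1144}{7}\right) = 10556 - - \frac{11148}{7} = 10556 + \frac{11148}{7} = \frac{85040}{7}$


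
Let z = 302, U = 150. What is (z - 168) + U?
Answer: 284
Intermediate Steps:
(z - 168) + U = (302 - 168) + 150 = 134 + 150 = 284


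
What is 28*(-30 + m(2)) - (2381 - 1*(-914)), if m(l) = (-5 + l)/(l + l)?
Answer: -4156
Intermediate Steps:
m(l) = (-5 + l)/(2*l) (m(l) = (-5 + l)/((2*l)) = (-5 + l)*(1/(2*l)) = (-5 + l)/(2*l))
28*(-30 + m(2)) - (2381 - 1*(-914)) = 28*(-30 + (1/2)*(-5 + 2)/2) - (2381 - 1*(-914)) = 28*(-30 + (1/2)*(1/2)*(-3)) - (2381 + 914) = 28*(-30 - 3/4) - 1*3295 = 28*(-123/4) - 3295 = -861 - 3295 = -4156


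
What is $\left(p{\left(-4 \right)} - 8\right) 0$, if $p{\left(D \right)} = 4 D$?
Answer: $0$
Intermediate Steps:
$\left(p{\left(-4 \right)} - 8\right) 0 = \left(4 \left(-4\right) - 8\right) 0 = \left(-16 - 8\right) 0 = \left(-24\right) 0 = 0$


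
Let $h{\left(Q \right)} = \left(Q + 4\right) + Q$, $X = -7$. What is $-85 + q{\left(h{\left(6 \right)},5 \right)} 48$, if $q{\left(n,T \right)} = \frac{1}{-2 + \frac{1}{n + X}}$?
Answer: $- \frac{1877}{17} \approx -110.41$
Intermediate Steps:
$h{\left(Q \right)} = 4 + 2 Q$ ($h{\left(Q \right)} = \left(4 + Q\right) + Q = 4 + 2 Q$)
$q{\left(n,T \right)} = \frac{1}{-2 + \frac{1}{-7 + n}}$ ($q{\left(n,T \right)} = \frac{1}{-2 + \frac{1}{n - 7}} = \frac{1}{-2 + \frac{1}{-7 + n}}$)
$-85 + q{\left(h{\left(6 \right)},5 \right)} 48 = -85 + \frac{7 - \left(4 + 2 \cdot 6\right)}{-15 + 2 \left(4 + 2 \cdot 6\right)} 48 = -85 + \frac{7 - \left(4 + 12\right)}{-15 + 2 \left(4 + 12\right)} 48 = -85 + \frac{7 - 16}{-15 + 2 \cdot 16} \cdot 48 = -85 + \frac{7 - 16}{-15 + 32} \cdot 48 = -85 + \frac{1}{17} \left(-9\right) 48 = -85 - \frac{432}{17} = - \frac{1877}{17}$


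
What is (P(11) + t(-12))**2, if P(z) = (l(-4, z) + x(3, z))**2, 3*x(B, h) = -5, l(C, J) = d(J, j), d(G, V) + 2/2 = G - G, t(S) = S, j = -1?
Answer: 1936/81 ≈ 23.901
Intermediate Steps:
d(G, V) = -1 (d(G, V) = -1 + (G - G) = -1 + 0 = -1)
l(C, J) = -1
x(B, h) = -5/3 (x(B, h) = (1/3)*(-5) = -5/3)
P(z) = 64/9 (P(z) = (-1 - 5/3)**2 = (-8/3)**2 = 64/9)
(P(11) + t(-12))**2 = (64/9 - 12)**2 = (-44/9)**2 = 1936/81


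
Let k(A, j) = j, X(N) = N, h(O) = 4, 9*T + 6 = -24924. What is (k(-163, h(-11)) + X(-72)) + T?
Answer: -2838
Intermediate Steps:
T = -2770 (T = -⅔ + (⅑)*(-24924) = -⅔ - 8308/3 = -2770)
(k(-163, h(-11)) + X(-72)) + T = (4 - 72) - 2770 = -68 - 2770 = -2838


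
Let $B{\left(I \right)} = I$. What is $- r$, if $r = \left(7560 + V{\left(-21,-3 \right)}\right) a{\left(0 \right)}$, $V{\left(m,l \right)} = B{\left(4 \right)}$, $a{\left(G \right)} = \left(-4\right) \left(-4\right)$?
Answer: $-121024$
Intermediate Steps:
$a{\left(G \right)} = 16$
$V{\left(m,l \right)} = 4$
$r = 121024$ ($r = \left(7560 + 4\right) 16 = 7564 \cdot 16 = 121024$)
$- r = \left(-1\right) 121024 = -121024$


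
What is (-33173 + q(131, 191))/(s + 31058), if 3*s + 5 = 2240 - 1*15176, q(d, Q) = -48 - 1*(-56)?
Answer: -99495/80233 ≈ -1.2401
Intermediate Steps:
q(d, Q) = 8 (q(d, Q) = -48 + 56 = 8)
s = -12941/3 (s = -5/3 + (2240 - 1*15176)/3 = -5/3 + (2240 - 15176)/3 = -5/3 + (1/3)*(-12936) = -5/3 - 4312 = -12941/3 ≈ -4313.7)
(-33173 + q(131, 191))/(s + 31058) = (-33173 + 8)/(-12941/3 + 31058) = -33165/80233/3 = -33165*3/80233 = -99495/80233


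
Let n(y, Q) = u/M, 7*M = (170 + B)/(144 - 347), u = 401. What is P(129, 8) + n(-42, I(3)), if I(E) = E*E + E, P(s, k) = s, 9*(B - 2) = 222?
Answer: -1633353/590 ≈ -2768.4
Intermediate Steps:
B = 80/3 (B = 2 + (⅑)*222 = 2 + 74/3 = 80/3 ≈ 26.667)
I(E) = E + E² (I(E) = E² + E = E + E²)
M = -590/4263 (M = ((170 + 80/3)/(144 - 347))/7 = ((590/3)/(-203))/7 = ((590/3)*(-1/203))/7 = (⅐)*(-590/609) = -590/4263 ≈ -0.13840)
n(y, Q) = -1709463/590 (n(y, Q) = 401/(-590/4263) = 401*(-4263/590) = -1709463/590)
P(129, 8) + n(-42, I(3)) = 129 - 1709463/590 = -1633353/590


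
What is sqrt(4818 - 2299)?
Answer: sqrt(2519) ≈ 50.190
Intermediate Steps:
sqrt(4818 - 2299) = sqrt(2519)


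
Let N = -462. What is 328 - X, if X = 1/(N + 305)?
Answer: 51497/157 ≈ 328.01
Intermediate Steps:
X = -1/157 (X = 1/(-462 + 305) = 1/(-157) = -1/157 ≈ -0.0063694)
328 - X = 328 - 1*(-1/157) = 328 + 1/157 = 51497/157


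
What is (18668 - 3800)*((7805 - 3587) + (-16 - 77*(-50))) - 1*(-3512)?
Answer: 119720648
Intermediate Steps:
(18668 - 3800)*((7805 - 3587) + (-16 - 77*(-50))) - 1*(-3512) = 14868*(4218 + (-16 + 3850)) + 3512 = 14868*(4218 + 3834) + 3512 = 14868*8052 + 3512 = 119717136 + 3512 = 119720648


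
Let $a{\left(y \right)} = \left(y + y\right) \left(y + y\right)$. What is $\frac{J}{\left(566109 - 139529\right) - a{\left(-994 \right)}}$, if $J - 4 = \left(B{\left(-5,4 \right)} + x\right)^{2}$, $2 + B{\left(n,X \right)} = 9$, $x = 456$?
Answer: $- \frac{214373}{3525564} \approx -0.060805$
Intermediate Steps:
$B{\left(n,X \right)} = 7$ ($B{\left(n,X \right)} = -2 + 9 = 7$)
$a{\left(y \right)} = 4 y^{2}$ ($a{\left(y \right)} = 2 y 2 y = 4 y^{2}$)
$J = 214373$ ($J = 4 + \left(7 + 456\right)^{2} = 4 + 463^{2} = 4 + 214369 = 214373$)
$\frac{J}{\left(566109 - 139529\right) - a{\left(-994 \right)}} = \frac{214373}{\left(566109 - 139529\right) - 4 \left(-994\right)^{2}} = \frac{214373}{\left(566109 - 139529\right) - 4 \cdot 988036} = \frac{214373}{426580 - 3952144} = \frac{214373}{-3525564} = 214373 \left(- \frac{1}{3525564}\right) = - \frac{214373}{3525564}$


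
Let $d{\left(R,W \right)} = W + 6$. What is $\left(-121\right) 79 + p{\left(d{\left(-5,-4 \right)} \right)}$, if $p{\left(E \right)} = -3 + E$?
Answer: $-9560$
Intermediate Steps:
$d{\left(R,W \right)} = 6 + W$
$\left(-121\right) 79 + p{\left(d{\left(-5,-4 \right)} \right)} = \left(-121\right) 79 + \left(-3 + \left(6 - 4\right)\right) = -9559 + \left(-3 + 2\right) = -9559 - 1 = -9560$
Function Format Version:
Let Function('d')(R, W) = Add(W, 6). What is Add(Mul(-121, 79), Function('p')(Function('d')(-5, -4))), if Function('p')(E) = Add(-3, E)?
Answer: -9560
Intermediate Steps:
Function('d')(R, W) = Add(6, W)
Add(Mul(-121, 79), Function('p')(Function('d')(-5, -4))) = Add(Mul(-121, 79), Add(-3, Add(6, -4))) = Add(-9559, Add(-3, 2)) = Add(-9559, -1) = -9560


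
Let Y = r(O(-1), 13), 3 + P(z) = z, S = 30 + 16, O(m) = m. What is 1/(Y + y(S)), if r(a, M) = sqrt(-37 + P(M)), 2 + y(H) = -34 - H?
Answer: -82/6751 - 3*I*sqrt(3)/6751 ≈ -0.012146 - 0.00076969*I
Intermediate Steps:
S = 46
P(z) = -3 + z
y(H) = -36 - H (y(H) = -2 + (-34 - H) = -36 - H)
r(a, M) = sqrt(-40 + M) (r(a, M) = sqrt(-37 + (-3 + M)) = sqrt(-40 + M))
Y = 3*I*sqrt(3) (Y = sqrt(-40 + 13) = sqrt(-27) = 3*I*sqrt(3) ≈ 5.1962*I)
1/(Y + y(S)) = 1/(3*I*sqrt(3) + (-36 - 1*46)) = 1/(3*I*sqrt(3) + (-36 - 46)) = 1/(3*I*sqrt(3) - 82) = 1/(-82 + 3*I*sqrt(3))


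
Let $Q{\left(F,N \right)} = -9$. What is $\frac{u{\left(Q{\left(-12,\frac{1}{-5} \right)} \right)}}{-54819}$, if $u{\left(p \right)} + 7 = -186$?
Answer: $\frac{193}{54819} \approx 0.0035207$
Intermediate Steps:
$u{\left(p \right)} = -193$ ($u{\left(p \right)} = -7 - 186 = -193$)
$\frac{u{\left(Q{\left(-12,\frac{1}{-5} \right)} \right)}}{-54819} = - \frac{193}{-54819} = \left(-193\right) \left(- \frac{1}{54819}\right) = \frac{193}{54819}$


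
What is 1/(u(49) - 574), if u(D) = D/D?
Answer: -1/573 ≈ -0.0017452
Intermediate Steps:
u(D) = 1
1/(u(49) - 574) = 1/(1 - 574) = 1/(-573) = -1/573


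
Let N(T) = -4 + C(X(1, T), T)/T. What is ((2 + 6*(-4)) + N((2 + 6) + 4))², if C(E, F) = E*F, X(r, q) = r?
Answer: 625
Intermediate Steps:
N(T) = -3 (N(T) = -4 + (1*T)/T = -4 + T/T = -4 + 1 = -3)
((2 + 6*(-4)) + N((2 + 6) + 4))² = ((2 + 6*(-4)) - 3)² = ((2 - 24) - 3)² = (-22 - 3)² = (-25)² = 625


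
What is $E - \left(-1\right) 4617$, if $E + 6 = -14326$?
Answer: $-9715$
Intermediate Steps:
$E = -14332$ ($E = -6 - 14326 = -14332$)
$E - \left(-1\right) 4617 = -14332 - \left(-1\right) 4617 = -14332 - -4617 = -14332 + 4617 = -9715$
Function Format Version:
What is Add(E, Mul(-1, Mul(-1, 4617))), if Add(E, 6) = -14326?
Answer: -9715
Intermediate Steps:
E = -14332 (E = Add(-6, -14326) = -14332)
Add(E, Mul(-1, Mul(-1, 4617))) = Add(-14332, Mul(-1, Mul(-1, 4617))) = Add(-14332, Mul(-1, -4617)) = Add(-14332, 4617) = -9715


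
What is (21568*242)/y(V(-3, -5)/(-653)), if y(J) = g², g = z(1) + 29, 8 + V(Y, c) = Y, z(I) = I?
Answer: 1304864/225 ≈ 5799.4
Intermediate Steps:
V(Y, c) = -8 + Y
g = 30 (g = 1 + 29 = 30)
y(J) = 900 (y(J) = 30² = 900)
(21568*242)/y(V(-3, -5)/(-653)) = (21568*242)/900 = 5219456*(1/900) = 1304864/225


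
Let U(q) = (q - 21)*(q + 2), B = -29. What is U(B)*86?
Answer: 116100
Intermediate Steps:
U(q) = (-21 + q)*(2 + q)
U(B)*86 = (-42 + (-29)² - 19*(-29))*86 = (-42 + 841 + 551)*86 = 1350*86 = 116100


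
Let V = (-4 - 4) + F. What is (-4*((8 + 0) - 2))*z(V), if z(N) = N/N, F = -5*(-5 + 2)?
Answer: -24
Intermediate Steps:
F = 15 (F = -5*(-3) = 15)
V = 7 (V = (-4 - 4) + 15 = -8 + 15 = 7)
z(N) = 1
(-4*((8 + 0) - 2))*z(V) = -4*((8 + 0) - 2)*1 = -4*(8 - 2)*1 = -4*6*1 = -24*1 = -24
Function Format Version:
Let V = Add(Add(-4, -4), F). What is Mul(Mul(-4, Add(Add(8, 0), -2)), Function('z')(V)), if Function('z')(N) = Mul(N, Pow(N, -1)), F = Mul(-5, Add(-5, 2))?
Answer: -24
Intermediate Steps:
F = 15 (F = Mul(-5, -3) = 15)
V = 7 (V = Add(Add(-4, -4), 15) = Add(-8, 15) = 7)
Function('z')(N) = 1
Mul(Mul(-4, Add(Add(8, 0), -2)), Function('z')(V)) = Mul(Mul(-4, Add(Add(8, 0), -2)), 1) = Mul(Mul(-4, Add(8, -2)), 1) = Mul(Mul(-4, 6), 1) = Mul(-24, 1) = -24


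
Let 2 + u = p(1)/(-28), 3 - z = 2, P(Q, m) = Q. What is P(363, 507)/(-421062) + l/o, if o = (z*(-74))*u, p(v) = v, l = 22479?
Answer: 14723330245/98668862 ≈ 149.22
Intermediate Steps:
z = 1 (z = 3 - 1*2 = 3 - 2 = 1)
u = -57/28 (u = -2 + 1/(-28) = -2 + 1*(-1/28) = -2 - 1/28 = -57/28 ≈ -2.0357)
o = 2109/14 (o = (1*(-74))*(-57/28) = -74*(-57/28) = 2109/14 ≈ 150.64)
P(363, 507)/(-421062) + l/o = 363/(-421062) + 22479/(2109/14) = 363*(-1/421062) + 22479*(14/2109) = -121/140354 + 104902/703 = 14723330245/98668862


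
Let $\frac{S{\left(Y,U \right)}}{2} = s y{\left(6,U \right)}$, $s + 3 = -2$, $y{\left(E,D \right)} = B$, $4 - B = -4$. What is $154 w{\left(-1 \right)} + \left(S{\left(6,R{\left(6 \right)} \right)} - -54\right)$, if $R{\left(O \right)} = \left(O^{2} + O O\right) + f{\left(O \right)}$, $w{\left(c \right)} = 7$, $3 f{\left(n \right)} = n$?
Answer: $1052$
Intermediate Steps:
$B = 8$ ($B = 4 - -4 = 4 + 4 = 8$)
$f{\left(n \right)} = \frac{n}{3}$
$y{\left(E,D \right)} = 8$
$s = -5$ ($s = -3 - 2 = -5$)
$R{\left(O \right)} = 2 O^{2} + \frac{O}{3}$ ($R{\left(O \right)} = \left(O^{2} + O O\right) + \frac{O}{3} = \left(O^{2} + O^{2}\right) + \frac{O}{3} = 2 O^{2} + \frac{O}{3}$)
$S{\left(Y,U \right)} = -80$ ($S{\left(Y,U \right)} = 2 \left(\left(-5\right) 8\right) = 2 \left(-40\right) = -80$)
$154 w{\left(-1 \right)} + \left(S{\left(6,R{\left(6 \right)} \right)} - -54\right) = 154 \cdot 7 - 26 = 1078 + \left(-80 + 54\right) = 1078 - 26 = 1052$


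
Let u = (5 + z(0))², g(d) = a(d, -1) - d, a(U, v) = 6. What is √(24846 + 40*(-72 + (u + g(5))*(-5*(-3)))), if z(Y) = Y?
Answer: 3*√4174 ≈ 193.82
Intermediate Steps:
g(d) = 6 - d
u = 25 (u = (5 + 0)² = 5² = 25)
√(24846 + 40*(-72 + (u + g(5))*(-5*(-3)))) = √(24846 + 40*(-72 + (25 + (6 - 1*5))*(-5*(-3)))) = √(24846 + 40*(-72 + (25 + (6 - 5))*15)) = √(24846 + 40*(-72 + (25 + 1)*15)) = √(24846 + 40*(-72 + 26*15)) = √(24846 + 40*(-72 + 390)) = √(24846 + 40*318) = √(24846 + 12720) = √37566 = 3*√4174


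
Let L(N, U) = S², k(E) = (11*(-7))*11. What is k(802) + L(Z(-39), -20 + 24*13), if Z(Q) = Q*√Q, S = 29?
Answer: -6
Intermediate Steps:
Z(Q) = Q^(3/2)
k(E) = -847 (k(E) = -77*11 = -847)
L(N, U) = 841 (L(N, U) = 29² = 841)
k(802) + L(Z(-39), -20 + 24*13) = -847 + 841 = -6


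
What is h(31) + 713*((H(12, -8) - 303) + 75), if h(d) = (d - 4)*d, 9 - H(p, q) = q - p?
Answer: -141050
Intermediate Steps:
H(p, q) = 9 + p - q (H(p, q) = 9 - (q - p) = 9 + (p - q) = 9 + p - q)
h(d) = d*(-4 + d) (h(d) = (-4 + d)*d = d*(-4 + d))
h(31) + 713*((H(12, -8) - 303) + 75) = 31*(-4 + 31) + 713*(((9 + 12 - 1*(-8)) - 303) + 75) = 31*27 + 713*(((9 + 12 + 8) - 303) + 75) = 837 + 713*((29 - 303) + 75) = 837 + 713*(-274 + 75) = 837 + 713*(-199) = 837 - 141887 = -141050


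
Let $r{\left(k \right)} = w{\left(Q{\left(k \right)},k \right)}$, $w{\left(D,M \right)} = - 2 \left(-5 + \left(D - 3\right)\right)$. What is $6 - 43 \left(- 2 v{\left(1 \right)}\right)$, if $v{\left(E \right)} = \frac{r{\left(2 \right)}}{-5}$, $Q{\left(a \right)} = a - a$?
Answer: $- \frac{1346}{5} \approx -269.2$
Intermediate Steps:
$Q{\left(a \right)} = 0$
$w{\left(D,M \right)} = 16 - 2 D$ ($w{\left(D,M \right)} = - 2 \left(-5 + \left(D - 3\right)\right) = - 2 \left(-5 + \left(-3 + D\right)\right) = - 2 \left(-8 + D\right) = 16 - 2 D$)
$r{\left(k \right)} = 16$ ($r{\left(k \right)} = 16 - 0 = 16 + 0 = 16$)
$v{\left(E \right)} = - \frac{16}{5}$ ($v{\left(E \right)} = \frac{1}{-5} \cdot 16 = \left(- \frac{1}{5}\right) 16 = - \frac{16}{5}$)
$6 - 43 \left(- 2 v{\left(1 \right)}\right) = 6 - 43 \left(\left(-2\right) \left(- \frac{16}{5}\right)\right) = 6 - \frac{1376}{5} = - \frac{1346}{5}$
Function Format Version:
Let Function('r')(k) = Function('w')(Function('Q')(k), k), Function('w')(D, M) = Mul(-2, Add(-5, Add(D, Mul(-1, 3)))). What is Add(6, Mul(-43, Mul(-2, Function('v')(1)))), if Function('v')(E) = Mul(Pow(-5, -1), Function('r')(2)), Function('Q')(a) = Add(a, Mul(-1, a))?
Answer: Rational(-1346, 5) ≈ -269.20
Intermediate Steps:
Function('Q')(a) = 0
Function('w')(D, M) = Add(16, Mul(-2, D)) (Function('w')(D, M) = Mul(-2, Add(-5, Add(D, -3))) = Mul(-2, Add(-5, Add(-3, D))) = Mul(-2, Add(-8, D)) = Add(16, Mul(-2, D)))
Function('r')(k) = 16 (Function('r')(k) = Add(16, Mul(-2, 0)) = Add(16, 0) = 16)
Function('v')(E) = Rational(-16, 5) (Function('v')(E) = Mul(Pow(-5, -1), 16) = Mul(Rational(-1, 5), 16) = Rational(-16, 5))
Add(6, Mul(-43, Mul(-2, Function('v')(1)))) = Add(6, Mul(-43, Mul(-2, Rational(-16, 5)))) = Add(6, Mul(-43, Rational(32, 5))) = Add(6, Rational(-1376, 5)) = Rational(-1346, 5)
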